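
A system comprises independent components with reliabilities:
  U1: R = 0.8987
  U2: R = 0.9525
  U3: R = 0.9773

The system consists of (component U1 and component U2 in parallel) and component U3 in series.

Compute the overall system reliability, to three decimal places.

0.973

Parallel (U1 and U2): 1 − (1 − 0.89870)(1 − 0.95250) = 0.99519
Series ([0.99519] and U3): 0.99519 × 0.97730 = 0.973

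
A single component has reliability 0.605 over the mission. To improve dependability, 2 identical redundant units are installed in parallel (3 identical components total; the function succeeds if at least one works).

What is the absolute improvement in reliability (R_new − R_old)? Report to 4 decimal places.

R_before = 0.605
R_after = 1 − (1 − 0.605)^3 = 0.9384
ΔR = 0.9384 − 0.605 = 0.3334

0.3334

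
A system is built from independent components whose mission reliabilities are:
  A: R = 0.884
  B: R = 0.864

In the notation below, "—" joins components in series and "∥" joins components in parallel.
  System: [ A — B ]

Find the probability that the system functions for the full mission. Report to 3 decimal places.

0.764

Series (A and B): 0.88400 × 0.86400 = 0.764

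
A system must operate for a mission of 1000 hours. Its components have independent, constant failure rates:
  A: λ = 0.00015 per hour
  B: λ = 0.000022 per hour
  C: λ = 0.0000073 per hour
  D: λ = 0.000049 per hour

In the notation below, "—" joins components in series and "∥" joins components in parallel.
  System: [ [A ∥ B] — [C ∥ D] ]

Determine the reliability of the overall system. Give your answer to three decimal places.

R(A) = exp(−0.00015 × 1000) = 0.86071
R(B) = exp(−0.000022 × 1000) = 0.97824
R(C) = exp(−0.0000073 × 1000) = 0.99273
R(D) = exp(−0.000049 × 1000) = 0.95218
Parallel (A and B): 1 − (1 − 0.86071)(1 − 0.97824) = 0.99697
Parallel (C and D): 1 − (1 − 0.99273)(1 − 0.95218) = 0.99965
Series ([0.99697] and [0.99965]): 0.99697 × 0.99965 = 0.997

0.997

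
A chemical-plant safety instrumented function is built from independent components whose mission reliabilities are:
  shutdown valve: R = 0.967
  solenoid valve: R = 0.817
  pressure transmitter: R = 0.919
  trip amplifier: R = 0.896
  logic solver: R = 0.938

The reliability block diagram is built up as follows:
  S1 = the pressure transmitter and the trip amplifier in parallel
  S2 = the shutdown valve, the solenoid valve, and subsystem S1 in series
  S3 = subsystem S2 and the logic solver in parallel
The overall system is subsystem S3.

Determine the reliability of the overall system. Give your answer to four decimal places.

Parallel (pressure transmitter and trip amplifier): 1 − (1 − 0.919000)(1 − 0.896000) = 0.991576
Series (shutdown valve, solenoid valve, and [0.991576]): 0.967000 × 0.817000 × 0.991576 = 0.783384
Parallel ([0.783384] and logic solver): 1 − (1 − 0.783384)(1 − 0.938000) = 0.9866

0.9866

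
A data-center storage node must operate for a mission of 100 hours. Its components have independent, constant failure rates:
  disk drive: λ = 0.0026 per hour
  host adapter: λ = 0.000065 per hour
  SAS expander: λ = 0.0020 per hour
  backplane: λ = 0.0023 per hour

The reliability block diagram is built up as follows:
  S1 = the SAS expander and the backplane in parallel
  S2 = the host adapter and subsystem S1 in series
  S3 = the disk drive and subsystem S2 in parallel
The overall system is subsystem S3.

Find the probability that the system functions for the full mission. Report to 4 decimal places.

R(disk drive) = exp(−0.0026 × 100) = 0.771052
R(host adapter) = exp(−0.000065 × 100) = 0.993521
R(SAS expander) = exp(−0.0020 × 100) = 0.818731
R(backplane) = exp(−0.0023 × 100) = 0.794534
Parallel (SAS expander and backplane): 1 − (1 − 0.818731)(1 − 0.794534) = 0.962755
Series (host adapter and [0.962755]): 0.993521 × 0.962755 = 0.956517
Parallel (disk drive and [0.956517]): 1 − (1 − 0.771052)(1 − 0.956517) = 0.9900

0.9900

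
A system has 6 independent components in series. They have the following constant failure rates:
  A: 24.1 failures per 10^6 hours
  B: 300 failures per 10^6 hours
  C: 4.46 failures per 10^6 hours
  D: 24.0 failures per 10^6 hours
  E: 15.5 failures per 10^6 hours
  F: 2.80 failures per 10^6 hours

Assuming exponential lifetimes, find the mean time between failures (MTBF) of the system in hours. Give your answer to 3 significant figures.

2700

Series of exponential components: λ_sys = Σ λ_i
λ_sys = 0.0000241 + 0.000300 + 0.00000446 + 0.0000240 + 0.0000155 + 0.00000280 = 3.7086e-04 /h
MTBF = 1 / λ_sys = 2700 h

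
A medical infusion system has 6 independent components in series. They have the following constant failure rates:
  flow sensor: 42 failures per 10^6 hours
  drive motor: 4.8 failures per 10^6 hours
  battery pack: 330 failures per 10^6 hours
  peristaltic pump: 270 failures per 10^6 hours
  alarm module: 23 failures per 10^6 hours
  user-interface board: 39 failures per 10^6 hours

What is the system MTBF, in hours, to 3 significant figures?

Series of exponential components: λ_sys = Σ λ_i
λ_sys = 0.000042 + 0.0000048 + 0.00033 + 0.00027 + 0.000023 + 0.000039 = 7.0880e-04 /h
MTBF = 1 / λ_sys = 1410 h

1410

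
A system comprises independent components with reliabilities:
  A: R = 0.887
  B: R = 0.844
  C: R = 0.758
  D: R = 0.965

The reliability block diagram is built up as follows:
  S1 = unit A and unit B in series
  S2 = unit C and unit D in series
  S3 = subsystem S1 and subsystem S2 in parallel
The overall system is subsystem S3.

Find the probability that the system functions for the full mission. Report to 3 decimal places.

Series (A and B): 0.88700 × 0.84400 = 0.74863
Series (C and D): 0.75800 × 0.96500 = 0.73147
Parallel ([0.74863] and [0.73147]): 1 − (1 − 0.74863)(1 − 0.73147) = 0.932

0.932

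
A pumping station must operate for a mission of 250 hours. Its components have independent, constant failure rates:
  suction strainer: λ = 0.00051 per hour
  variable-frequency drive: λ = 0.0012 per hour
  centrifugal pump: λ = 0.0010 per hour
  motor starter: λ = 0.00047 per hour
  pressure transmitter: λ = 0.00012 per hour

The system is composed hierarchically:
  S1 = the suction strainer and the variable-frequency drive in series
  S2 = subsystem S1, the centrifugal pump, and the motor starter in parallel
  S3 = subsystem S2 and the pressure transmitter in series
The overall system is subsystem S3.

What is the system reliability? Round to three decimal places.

R(suction strainer) = exp(−0.00051 × 250) = 0.88029
R(variable-frequency drive) = exp(−0.0012 × 250) = 0.74082
R(centrifugal pump) = exp(−0.0010 × 250) = 0.77880
R(motor starter) = exp(−0.00047 × 250) = 0.88914
R(pressure transmitter) = exp(−0.00012 × 250) = 0.97045
Series (suction strainer and variable-frequency drive): 0.88029 × 0.74082 = 0.65214
Parallel ([0.65214], centrifugal pump, and motor starter): 1 − (1 − 0.65214)(1 − 0.77880)(1 − 0.88914) = 0.99147
Series ([0.99147] and pressure transmitter): 0.99147 × 0.97045 = 0.962

0.962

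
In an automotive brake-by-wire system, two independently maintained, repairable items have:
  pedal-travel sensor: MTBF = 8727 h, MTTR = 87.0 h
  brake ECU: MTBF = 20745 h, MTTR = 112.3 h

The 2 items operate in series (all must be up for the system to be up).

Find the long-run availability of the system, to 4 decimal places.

0.9848

A(pedal-travel sensor) = MTBF/(MTBF+MTTR) = 8727/(8727+87.0) = 0.990129
A(brake ECU) = MTBF/(MTBF+MTTR) = 20745/(20745+112.3) = 0.994616
Series availability: 0.990129 × 0.994616 = 0.9848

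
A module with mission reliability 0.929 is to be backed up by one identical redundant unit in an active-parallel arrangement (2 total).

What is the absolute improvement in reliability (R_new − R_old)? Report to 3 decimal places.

0.066

R_before = 0.929
R_after = 1 − (1 − 0.929)^2 = 0.995
ΔR = 0.995 − 0.929 = 0.066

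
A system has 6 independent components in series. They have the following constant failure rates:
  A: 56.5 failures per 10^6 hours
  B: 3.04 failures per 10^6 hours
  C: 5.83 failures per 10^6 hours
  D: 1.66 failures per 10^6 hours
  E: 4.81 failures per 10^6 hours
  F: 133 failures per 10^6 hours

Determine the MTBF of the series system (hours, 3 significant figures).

4880

Series of exponential components: λ_sys = Σ λ_i
λ_sys = 0.0000565 + 0.00000304 + 0.00000583 + 0.00000166 + 0.00000481 + 0.000133 = 2.0484e-04 /h
MTBF = 1 / λ_sys = 4880 h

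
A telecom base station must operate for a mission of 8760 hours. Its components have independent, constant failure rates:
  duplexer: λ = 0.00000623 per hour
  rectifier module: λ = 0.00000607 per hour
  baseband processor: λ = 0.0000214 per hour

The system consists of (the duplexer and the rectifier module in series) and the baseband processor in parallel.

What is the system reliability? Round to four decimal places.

R(duplexer) = exp(−0.00000623 × 8760) = 0.946888
R(rectifier module) = exp(−0.00000607 × 8760) = 0.948216
R(baseband processor) = exp(−0.0000214 × 8760) = 0.829059
Series (duplexer and rectifier module): 0.946888 × 0.948216 = 0.897854
Parallel ([0.897854] and baseband processor): 1 − (1 − 0.897854)(1 − 0.829059) = 0.9825

0.9825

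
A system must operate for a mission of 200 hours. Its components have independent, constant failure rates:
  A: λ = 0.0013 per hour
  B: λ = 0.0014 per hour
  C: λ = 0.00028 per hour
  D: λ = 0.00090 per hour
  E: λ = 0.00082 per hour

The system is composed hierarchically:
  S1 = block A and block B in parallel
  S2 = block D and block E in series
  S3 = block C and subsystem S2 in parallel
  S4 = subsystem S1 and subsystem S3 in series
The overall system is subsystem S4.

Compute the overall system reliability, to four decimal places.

0.9291

R(A) = exp(−0.0013 × 200) = 0.771052
R(B) = exp(−0.0014 × 200) = 0.755784
R(C) = exp(−0.00028 × 200) = 0.945539
R(D) = exp(−0.00090 × 200) = 0.835270
R(E) = exp(−0.00082 × 200) = 0.848742
Parallel (A and B): 1 − (1 − 0.771052)(1 − 0.755784) = 0.944087
Series (D and E): 0.835270 × 0.848742 = 0.708929
Parallel (C and [0.708929]): 1 − (1 − 0.945539)(1 − 0.708929) = 0.984148
Series ([0.944087] and [0.984148]): 0.944087 × 0.984148 = 0.9291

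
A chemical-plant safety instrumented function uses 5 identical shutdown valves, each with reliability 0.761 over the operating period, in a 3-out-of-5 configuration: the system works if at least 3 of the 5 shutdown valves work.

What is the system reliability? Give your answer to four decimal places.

0.9077

R = Σ_{i=3}^{5} C(5,i) p^i (1−p)^{5−i} with p = 0.761
C(5,3)·0.761^3·0.239^2 = 0.251739
C(5,4)·0.761^4·0.239^1 = 0.400780
C(5,5)·0.761^5·0.239^0 = 0.255225
Sum = 0.9077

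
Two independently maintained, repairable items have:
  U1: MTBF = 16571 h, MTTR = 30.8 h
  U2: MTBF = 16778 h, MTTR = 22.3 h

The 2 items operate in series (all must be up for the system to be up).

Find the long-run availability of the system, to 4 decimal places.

A(U1) = MTBF/(MTBF+MTTR) = 16571/(16571+30.8) = 0.998145
A(U2) = MTBF/(MTBF+MTTR) = 16778/(16778+22.3) = 0.998673
Series availability: 0.998145 × 0.998673 = 0.9968

0.9968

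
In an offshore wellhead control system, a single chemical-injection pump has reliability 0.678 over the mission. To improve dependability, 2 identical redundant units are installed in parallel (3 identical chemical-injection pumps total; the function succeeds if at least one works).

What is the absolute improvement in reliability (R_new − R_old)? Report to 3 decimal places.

0.289

R_before = 0.678
R_after = 1 − (1 − 0.678)^3 = 0.967
ΔR = 0.967 − 0.678 = 0.289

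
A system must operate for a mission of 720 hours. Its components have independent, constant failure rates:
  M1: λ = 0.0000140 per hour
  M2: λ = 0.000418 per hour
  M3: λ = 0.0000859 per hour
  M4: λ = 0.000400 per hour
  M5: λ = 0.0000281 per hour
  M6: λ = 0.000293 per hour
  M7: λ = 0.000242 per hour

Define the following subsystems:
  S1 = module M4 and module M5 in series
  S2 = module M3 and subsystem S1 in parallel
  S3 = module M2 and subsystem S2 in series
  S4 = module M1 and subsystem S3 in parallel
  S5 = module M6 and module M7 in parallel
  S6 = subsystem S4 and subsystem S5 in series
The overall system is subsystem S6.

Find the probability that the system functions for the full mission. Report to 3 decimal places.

0.967

R(M1) = exp(−0.0000140 × 720) = 0.98997
R(M2) = exp(−0.000418 × 720) = 0.74011
R(M3) = exp(−0.0000859 × 720) = 0.94003
R(M4) = exp(−0.000400 × 720) = 0.74976
R(M5) = exp(−0.0000281 × 720) = 0.97997
R(M6) = exp(−0.000293 × 720) = 0.80981
R(M7) = exp(−0.000242 × 720) = 0.84010
Series (M4 and M5): 0.74976 × 0.97997 = 0.73474
Parallel (M3 and [0.73474]): 1 − (1 − 0.94003)(1 − 0.73474) = 0.98409
Series (M2 and [0.98409]): 0.74011 × 0.98409 = 0.72833
Parallel (M1 and [0.72833]): 1 − (1 − 0.98997)(1 − 0.72833) = 0.99728
Parallel (M6 and M7): 1 − (1 − 0.80981)(1 − 0.84010) = 0.96959
Series ([0.99728] and [0.96959]): 0.99728 × 0.96959 = 0.967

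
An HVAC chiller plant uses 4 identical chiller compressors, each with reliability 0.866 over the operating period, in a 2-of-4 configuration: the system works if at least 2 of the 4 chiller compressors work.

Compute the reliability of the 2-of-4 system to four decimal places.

R = Σ_{i=2}^{4} C(4,i) p^i (1−p)^{4−i} with p = 0.866
C(4,2)·0.866^2·0.134^2 = 0.080797
C(4,3)·0.866^3·0.134^1 = 0.348112
C(4,4)·0.866^4·0.134^0 = 0.562434
Sum = 0.9913

0.9913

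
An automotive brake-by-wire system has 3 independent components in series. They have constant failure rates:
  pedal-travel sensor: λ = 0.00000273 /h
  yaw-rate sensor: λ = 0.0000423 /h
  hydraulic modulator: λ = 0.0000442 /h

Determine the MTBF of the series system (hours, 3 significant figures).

11200

Series of exponential components: λ_sys = Σ λ_i
λ_sys = 0.00000273 + 0.0000423 + 0.0000442 = 8.9230e-05 /h
MTBF = 1 / λ_sys = 11200 h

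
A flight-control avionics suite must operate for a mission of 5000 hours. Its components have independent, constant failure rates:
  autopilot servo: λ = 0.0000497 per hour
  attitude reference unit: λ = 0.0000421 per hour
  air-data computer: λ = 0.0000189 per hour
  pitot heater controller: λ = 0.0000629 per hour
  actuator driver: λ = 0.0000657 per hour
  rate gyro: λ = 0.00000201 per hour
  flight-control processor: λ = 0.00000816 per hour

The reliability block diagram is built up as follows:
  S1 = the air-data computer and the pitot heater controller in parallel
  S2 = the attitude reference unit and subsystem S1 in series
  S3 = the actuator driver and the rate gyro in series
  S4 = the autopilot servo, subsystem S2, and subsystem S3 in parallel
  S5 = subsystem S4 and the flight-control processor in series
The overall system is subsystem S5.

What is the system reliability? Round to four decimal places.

R(autopilot servo) = exp(−0.0000497 × 5000) = 0.779970
R(attitude reference unit) = exp(−0.0000421 × 5000) = 0.810179
R(air-data computer) = exp(−0.0000189 × 5000) = 0.909828
R(pitot heater controller) = exp(−0.0000629 × 5000) = 0.730154
R(actuator driver) = exp(−0.0000657 × 5000) = 0.720003
R(rate gyro) = exp(−0.00000201 × 5000) = 0.990000
R(flight-control processor) = exp(−0.00000816 × 5000) = 0.960021
Parallel (air-data computer and pitot heater controller): 1 − (1 − 0.909828)(1 − 0.730154) = 0.975667
Series (attitude reference unit and [0.975667]): 0.810179 × 0.975667 = 0.790465
Series (actuator driver and rate gyro): 0.720003 × 0.990000 = 0.712803
Parallel (autopilot servo, [0.790465], and [0.712803]): 1 − (1 − 0.779970)(1 − 0.790465)(1 − 0.712803) = 0.986759
Series ([0.986759] and flight-control processor): 0.986759 × 0.960021 = 0.9473

0.9473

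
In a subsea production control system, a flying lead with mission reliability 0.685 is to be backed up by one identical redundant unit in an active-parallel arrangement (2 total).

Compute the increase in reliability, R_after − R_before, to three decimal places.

R_before = 0.685
R_after = 1 − (1 − 0.685)^2 = 0.901
ΔR = 0.901 − 0.685 = 0.216

0.216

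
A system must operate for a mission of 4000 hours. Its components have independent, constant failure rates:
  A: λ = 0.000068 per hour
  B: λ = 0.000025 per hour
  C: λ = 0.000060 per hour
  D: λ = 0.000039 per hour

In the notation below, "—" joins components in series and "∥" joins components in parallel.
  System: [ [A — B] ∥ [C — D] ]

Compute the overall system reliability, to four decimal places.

R(A) = exp(−0.000068 × 4000) = 0.761854
R(B) = exp(−0.000025 × 4000) = 0.904837
R(C) = exp(−0.000060 × 4000) = 0.786628
R(D) = exp(−0.000039 × 4000) = 0.855559
Series (A and B): 0.761854 × 0.904837 = 0.689354
Series (C and D): 0.786628 × 0.855559 = 0.673007
Parallel ([0.689354] and [0.673007]): 1 − (1 − 0.689354)(1 − 0.673007) = 0.8984

0.8984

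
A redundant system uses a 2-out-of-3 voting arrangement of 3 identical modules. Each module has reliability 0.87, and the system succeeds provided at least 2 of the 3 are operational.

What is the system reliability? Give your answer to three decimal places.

0.954

R = Σ_{i=2}^{3} C(3,i) p^i (1−p)^{3−i} with p = 0.87
C(3,2)·0.87^2·0.13^1 = 0.29519
C(3,3)·0.87^3·0.13^0 = 0.65850
Sum = 0.954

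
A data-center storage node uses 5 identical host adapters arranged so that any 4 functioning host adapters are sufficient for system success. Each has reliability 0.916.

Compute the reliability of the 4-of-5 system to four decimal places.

0.9406

R = Σ_{i=4}^{5} C(5,i) p^i (1−p)^{5−i} with p = 0.916
C(5,4)·0.916^4·0.084^1 = 0.295686
C(5,5)·0.916^5·0.084^0 = 0.644878
Sum = 0.9406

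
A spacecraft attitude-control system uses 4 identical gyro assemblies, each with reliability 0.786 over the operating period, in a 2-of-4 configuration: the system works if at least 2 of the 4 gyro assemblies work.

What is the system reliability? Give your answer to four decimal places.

R = Σ_{i=2}^{4} C(4,i) p^i (1−p)^{4−i} with p = 0.786
C(4,2)·0.786^2·0.214^2 = 0.169756
C(4,3)·0.786^3·0.214^1 = 0.415663
C(4,4)·0.786^4·0.214^0 = 0.381672
Sum = 0.9671

0.9671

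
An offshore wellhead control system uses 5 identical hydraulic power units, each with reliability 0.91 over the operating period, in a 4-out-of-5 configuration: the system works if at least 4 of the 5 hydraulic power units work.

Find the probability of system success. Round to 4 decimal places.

R = Σ_{i=4}^{5} C(5,i) p^i (1−p)^{5−i} with p = 0.91
C(5,4)·0.91^4·0.09^1 = 0.308587
C(5,5)·0.91^5·0.09^0 = 0.624032
Sum = 0.9326

0.9326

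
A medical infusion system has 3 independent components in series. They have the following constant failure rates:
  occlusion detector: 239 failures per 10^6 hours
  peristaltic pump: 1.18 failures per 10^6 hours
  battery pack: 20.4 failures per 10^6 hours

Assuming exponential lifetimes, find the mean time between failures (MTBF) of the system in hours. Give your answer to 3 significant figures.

3840

Series of exponential components: λ_sys = Σ λ_i
λ_sys = 0.000239 + 0.00000118 + 0.0000204 = 2.6058e-04 /h
MTBF = 1 / λ_sys = 3840 h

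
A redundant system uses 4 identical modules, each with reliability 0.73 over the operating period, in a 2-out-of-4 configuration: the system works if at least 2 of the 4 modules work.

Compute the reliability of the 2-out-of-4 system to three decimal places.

R = Σ_{i=2}^{4} C(4,i) p^i (1−p)^{4−i} with p = 0.73
C(4,2)·0.73^2·0.27^2 = 0.23309
C(4,3)·0.73^3·0.27^1 = 0.42014
C(4,4)·0.73^4·0.27^0 = 0.28398
Sum = 0.937

0.937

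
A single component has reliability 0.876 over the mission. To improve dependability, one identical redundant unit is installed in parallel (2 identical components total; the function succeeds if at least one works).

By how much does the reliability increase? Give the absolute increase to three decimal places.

R_before = 0.876
R_after = 1 − (1 − 0.876)^2 = 0.985
ΔR = 0.985 − 0.876 = 0.109

0.109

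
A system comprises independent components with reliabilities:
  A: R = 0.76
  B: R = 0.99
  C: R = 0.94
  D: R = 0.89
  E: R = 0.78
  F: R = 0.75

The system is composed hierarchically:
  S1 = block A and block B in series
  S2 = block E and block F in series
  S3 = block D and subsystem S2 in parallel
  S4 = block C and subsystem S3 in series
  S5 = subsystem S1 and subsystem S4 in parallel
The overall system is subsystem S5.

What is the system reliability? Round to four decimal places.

Series (A and B): 0.760000 × 0.990000 = 0.752400
Series (E and F): 0.780000 × 0.750000 = 0.585000
Parallel (D and [0.585000]): 1 − (1 − 0.890000)(1 − 0.585000) = 0.954350
Series (C and [0.954350]): 0.940000 × 0.954350 = 0.897089
Parallel ([0.752400] and [0.897089]): 1 − (1 − 0.752400)(1 − 0.897089) = 0.9745

0.9745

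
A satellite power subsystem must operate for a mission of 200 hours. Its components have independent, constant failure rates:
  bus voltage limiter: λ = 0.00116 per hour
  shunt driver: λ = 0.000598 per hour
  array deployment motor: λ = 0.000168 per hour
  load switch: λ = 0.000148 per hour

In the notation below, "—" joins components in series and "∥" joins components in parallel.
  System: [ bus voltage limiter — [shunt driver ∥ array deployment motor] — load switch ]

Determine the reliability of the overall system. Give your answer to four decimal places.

R(bus voltage limiter) = exp(−0.00116 × 200) = 0.792946
R(shunt driver) = exp(−0.000598 × 200) = 0.887275
R(array deployment motor) = exp(−0.000168 × 200) = 0.966958
R(load switch) = exp(−0.000148 × 200) = 0.970834
Parallel (shunt driver and array deployment motor): 1 − (1 − 0.887275)(1 − 0.966958) = 0.996275
Series (bus voltage limiter, [0.996275], and load switch): 0.792946 × 0.996275 × 0.970834 = 0.7670

0.7670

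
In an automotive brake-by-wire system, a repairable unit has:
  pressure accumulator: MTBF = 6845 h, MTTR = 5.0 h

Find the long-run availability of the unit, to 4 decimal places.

0.9993

A(pressure accumulator) = MTBF/(MTBF+MTTR) = 6845/(6845+5.0) = 0.9993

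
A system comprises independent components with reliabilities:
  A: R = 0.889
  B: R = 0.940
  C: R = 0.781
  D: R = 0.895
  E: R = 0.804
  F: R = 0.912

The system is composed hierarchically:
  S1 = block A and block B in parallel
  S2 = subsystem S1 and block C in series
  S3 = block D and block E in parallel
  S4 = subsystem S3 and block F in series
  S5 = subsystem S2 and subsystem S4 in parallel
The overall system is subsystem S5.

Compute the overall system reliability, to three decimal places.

Parallel (A and B): 1 − (1 − 0.88900)(1 − 0.94000) = 0.99334
Series ([0.99334] and C): 0.99334 × 0.78100 = 0.77580
Parallel (D and E): 1 − (1 − 0.89500)(1 − 0.80400) = 0.97942
Series ([0.97942] and F): 0.97942 × 0.91200 = 0.89323
Parallel ([0.77580] and [0.89323]): 1 − (1 − 0.77580)(1 − 0.89323) = 0.976

0.976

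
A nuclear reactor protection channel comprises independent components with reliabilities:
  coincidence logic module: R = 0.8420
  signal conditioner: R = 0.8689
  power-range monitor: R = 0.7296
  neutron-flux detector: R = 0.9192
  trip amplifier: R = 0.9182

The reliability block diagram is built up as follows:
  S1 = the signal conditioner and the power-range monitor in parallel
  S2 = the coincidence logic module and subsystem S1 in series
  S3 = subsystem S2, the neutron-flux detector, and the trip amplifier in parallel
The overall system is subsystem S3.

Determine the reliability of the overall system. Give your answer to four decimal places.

Parallel (signal conditioner and power-range monitor): 1 − (1 − 0.868900)(1 − 0.729600) = 0.964551
Series (coincidence logic module and [0.964551]): 0.842000 × 0.964551 = 0.812152
Parallel ([0.812152], neutron-flux detector, and trip amplifier): 1 − (1 − 0.812152)(1 − 0.919200)(1 − 0.918200) = 0.9988

0.9988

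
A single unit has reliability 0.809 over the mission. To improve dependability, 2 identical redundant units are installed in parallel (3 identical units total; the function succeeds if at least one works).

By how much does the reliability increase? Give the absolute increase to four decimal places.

R_before = 0.809
R_after = 1 − (1 − 0.809)^3 = 0.9930
ΔR = 0.9930 − 0.809 = 0.1840

0.1840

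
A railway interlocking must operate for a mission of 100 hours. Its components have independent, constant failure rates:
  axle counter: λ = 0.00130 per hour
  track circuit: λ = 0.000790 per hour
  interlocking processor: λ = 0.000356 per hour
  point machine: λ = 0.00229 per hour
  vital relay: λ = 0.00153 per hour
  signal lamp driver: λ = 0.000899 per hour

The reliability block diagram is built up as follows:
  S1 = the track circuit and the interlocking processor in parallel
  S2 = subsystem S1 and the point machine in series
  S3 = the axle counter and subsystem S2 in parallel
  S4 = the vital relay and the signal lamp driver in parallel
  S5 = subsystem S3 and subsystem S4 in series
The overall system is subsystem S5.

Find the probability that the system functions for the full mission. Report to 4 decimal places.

0.9629

R(axle counter) = exp(−0.00130 × 100) = 0.878095
R(track circuit) = exp(−0.000790 × 100) = 0.924040
R(interlocking processor) = exp(−0.000356 × 100) = 0.965026
R(point machine) = exp(−0.00229 × 100) = 0.795329
R(vital relay) = exp(−0.00153 × 100) = 0.858130
R(signal lamp driver) = exp(−0.000899 × 100) = 0.914023
Parallel (track circuit and interlocking processor): 1 − (1 − 0.924040)(1 − 0.965026) = 0.997343
Series ([0.997343] and point machine): 0.997343 × 0.795329 = 0.793216
Parallel (axle counter and [0.793216]): 1 − (1 − 0.878095)(1 − 0.793216) = 0.974792
Parallel (vital relay and signal lamp driver): 1 − (1 − 0.858130)(1 − 0.914023) = 0.987802
Series ([0.974792] and [0.987802]): 0.974792 × 0.987802 = 0.9629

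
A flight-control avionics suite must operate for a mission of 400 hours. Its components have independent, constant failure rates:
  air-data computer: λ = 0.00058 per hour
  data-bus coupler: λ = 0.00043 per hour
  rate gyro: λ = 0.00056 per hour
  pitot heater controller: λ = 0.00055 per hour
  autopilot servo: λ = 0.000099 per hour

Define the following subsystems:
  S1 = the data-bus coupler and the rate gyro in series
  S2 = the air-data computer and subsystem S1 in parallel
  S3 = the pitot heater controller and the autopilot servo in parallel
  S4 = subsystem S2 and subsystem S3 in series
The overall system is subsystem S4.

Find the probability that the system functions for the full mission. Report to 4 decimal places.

R(air-data computer) = exp(−0.00058 × 400) = 0.792946
R(data-bus coupler) = exp(−0.00043 × 400) = 0.841979
R(rate gyro) = exp(−0.00056 × 400) = 0.799315
R(pitot heater controller) = exp(−0.00055 × 400) = 0.802519
R(autopilot servo) = exp(−0.000099 × 400) = 0.961174
Series (data-bus coupler and rate gyro): 0.841979 × 0.799315 = 0.673006
Parallel (air-data computer and [0.673006]): 1 − (1 − 0.792946)(1 − 0.673006) = 0.932295
Parallel (pitot heater controller and autopilot servo): 1 − (1 − 0.802519)(1 − 0.961174) = 0.992333
Series ([0.932295] and [0.992333]): 0.932295 × 0.992333 = 0.9251

0.9251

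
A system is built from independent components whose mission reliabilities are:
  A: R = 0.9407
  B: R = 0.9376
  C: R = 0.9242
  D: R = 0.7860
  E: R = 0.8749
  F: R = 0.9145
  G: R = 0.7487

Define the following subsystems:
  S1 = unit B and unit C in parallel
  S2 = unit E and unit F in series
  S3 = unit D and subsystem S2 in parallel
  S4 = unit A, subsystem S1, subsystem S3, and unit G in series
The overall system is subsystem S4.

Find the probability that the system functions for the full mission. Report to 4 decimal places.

0.6710

Parallel (B and C): 1 − (1 − 0.937600)(1 − 0.924200) = 0.995270
Series (E and F): 0.874900 × 0.914500 = 0.800096
Parallel (D and [0.800096]): 1 − (1 − 0.786000)(1 − 0.800096) = 0.957221
Series (A, [0.995270], [0.957221], and G): 0.940700 × 0.995270 × 0.957221 × 0.748700 = 0.6710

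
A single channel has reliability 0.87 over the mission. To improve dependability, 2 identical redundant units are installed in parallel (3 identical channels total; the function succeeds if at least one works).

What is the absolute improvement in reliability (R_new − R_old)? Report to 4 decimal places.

0.1278

R_before = 0.87
R_after = 1 − (1 − 0.87)^3 = 0.9978
ΔR = 0.9978 − 0.87 = 0.1278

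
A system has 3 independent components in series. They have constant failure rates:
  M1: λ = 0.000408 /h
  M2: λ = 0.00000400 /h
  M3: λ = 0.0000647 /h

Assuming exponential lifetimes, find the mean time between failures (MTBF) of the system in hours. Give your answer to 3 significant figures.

2100

Series of exponential components: λ_sys = Σ λ_i
λ_sys = 0.000408 + 0.00000400 + 0.0000647 = 4.7670e-04 /h
MTBF = 1 / λ_sys = 2100 h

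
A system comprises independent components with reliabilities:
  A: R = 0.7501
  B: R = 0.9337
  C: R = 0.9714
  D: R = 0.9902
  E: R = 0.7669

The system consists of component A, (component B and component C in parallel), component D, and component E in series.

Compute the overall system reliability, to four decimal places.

0.5685

Parallel (B and C): 1 − (1 − 0.933700)(1 − 0.971400) = 0.998104
Series (A, [0.998104], D, and E): 0.750100 × 0.998104 × 0.990200 × 0.766900 = 0.5685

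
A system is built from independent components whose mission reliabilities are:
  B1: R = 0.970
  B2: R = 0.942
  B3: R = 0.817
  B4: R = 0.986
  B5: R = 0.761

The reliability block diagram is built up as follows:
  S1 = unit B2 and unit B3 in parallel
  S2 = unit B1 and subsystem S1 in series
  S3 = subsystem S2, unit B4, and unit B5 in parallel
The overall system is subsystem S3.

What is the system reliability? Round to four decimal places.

Parallel (B2 and B3): 1 − (1 − 0.942000)(1 − 0.817000) = 0.989386
Series (B1 and [0.989386]): 0.970000 × 0.989386 = 0.959704
Parallel ([0.959704], B4, and B5): 1 − (1 − 0.959704)(1 − 0.986000)(1 − 0.761000) = 0.9999

0.9999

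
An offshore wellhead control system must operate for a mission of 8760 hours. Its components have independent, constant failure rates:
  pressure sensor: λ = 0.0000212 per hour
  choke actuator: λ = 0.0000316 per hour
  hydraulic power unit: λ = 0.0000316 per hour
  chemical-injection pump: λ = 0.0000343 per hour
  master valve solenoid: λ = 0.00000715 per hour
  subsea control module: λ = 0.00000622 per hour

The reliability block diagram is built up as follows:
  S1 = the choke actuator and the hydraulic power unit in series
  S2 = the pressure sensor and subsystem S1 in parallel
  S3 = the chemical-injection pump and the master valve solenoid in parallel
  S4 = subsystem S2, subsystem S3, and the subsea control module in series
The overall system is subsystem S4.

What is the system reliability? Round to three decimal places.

R(pressure sensor) = exp(−0.0000212 × 8760) = 0.83051
R(choke actuator) = exp(−0.0000316 × 8760) = 0.75819
R(hydraulic power unit) = exp(−0.0000316 × 8760) = 0.75819
R(chemical-injection pump) = exp(−0.0000343 × 8760) = 0.74047
R(master valve solenoid) = exp(−0.00000715 × 8760) = 0.93929
R(subsea control module) = exp(−0.00000622 × 8760) = 0.94697
Series (choke actuator and hydraulic power unit): 0.75819 × 0.75819 = 0.57485
Parallel (pressure sensor and [0.57485]): 1 − (1 − 0.83051)(1 − 0.57485) = 0.92794
Parallel (chemical-injection pump and master valve solenoid): 1 − (1 − 0.74047)(1 − 0.93929) = 0.98424
Series ([0.92794], [0.98424], and subsea control module): 0.92794 × 0.98424 × 0.94697 = 0.865

0.865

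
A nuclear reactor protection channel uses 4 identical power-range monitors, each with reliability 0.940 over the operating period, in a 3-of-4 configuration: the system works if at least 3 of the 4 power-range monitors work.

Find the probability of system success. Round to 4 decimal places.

0.9801

R = Σ_{i=3}^{4} C(4,i) p^i (1−p)^{4−i} with p = 0.940
C(4,3)·0.940^3·0.060^1 = 0.199340
C(4,4)·0.940^4·0.060^0 = 0.780749
Sum = 0.9801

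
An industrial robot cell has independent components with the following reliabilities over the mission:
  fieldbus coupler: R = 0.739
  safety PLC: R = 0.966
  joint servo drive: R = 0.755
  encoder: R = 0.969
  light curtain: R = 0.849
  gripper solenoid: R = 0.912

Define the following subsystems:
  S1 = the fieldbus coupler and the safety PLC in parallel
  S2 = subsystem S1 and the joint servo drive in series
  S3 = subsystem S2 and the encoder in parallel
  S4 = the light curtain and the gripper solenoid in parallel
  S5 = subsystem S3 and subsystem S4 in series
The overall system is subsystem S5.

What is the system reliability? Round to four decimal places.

0.9790

Parallel (fieldbus coupler and safety PLC): 1 − (1 − 0.739000)(1 − 0.966000) = 0.991126
Series ([0.991126] and joint servo drive): 0.991126 × 0.755000 = 0.748300
Parallel ([0.748300] and encoder): 1 − (1 − 0.748300)(1 − 0.969000) = 0.992197
Parallel (light curtain and gripper solenoid): 1 − (1 − 0.849000)(1 − 0.912000) = 0.986712
Series ([0.992197] and [0.986712]): 0.992197 × 0.986712 = 0.9790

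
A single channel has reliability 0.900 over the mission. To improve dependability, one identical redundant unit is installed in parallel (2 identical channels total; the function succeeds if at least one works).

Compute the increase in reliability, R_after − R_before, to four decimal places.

0.0900

R_before = 0.900
R_after = 1 − (1 − 0.900)^2 = 0.9900
ΔR = 0.9900 − 0.900 = 0.0900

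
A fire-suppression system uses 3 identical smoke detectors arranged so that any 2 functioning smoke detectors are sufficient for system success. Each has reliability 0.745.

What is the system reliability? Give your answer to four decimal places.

R = Σ_{i=2}^{3} C(3,i) p^i (1−p)^{3−i} with p = 0.745
C(3,2)·0.745^2·0.255^1 = 0.424594
C(3,3)·0.745^3·0.255^0 = 0.413494
Sum = 0.8381

0.8381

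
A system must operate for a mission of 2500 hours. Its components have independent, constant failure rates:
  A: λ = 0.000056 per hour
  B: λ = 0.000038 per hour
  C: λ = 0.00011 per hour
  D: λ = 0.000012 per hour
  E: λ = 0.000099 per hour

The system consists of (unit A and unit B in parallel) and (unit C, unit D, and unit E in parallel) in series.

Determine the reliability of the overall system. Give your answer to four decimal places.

R(A) = exp(−0.000056 × 2500) = 0.869358
R(B) = exp(−0.000038 × 2500) = 0.909373
R(C) = exp(−0.00011 × 2500) = 0.759572
R(D) = exp(−0.000012 × 2500) = 0.970446
R(E) = exp(−0.000099 × 2500) = 0.780750
Parallel (A and B): 1 − (1 − 0.869358)(1 − 0.909373) = 0.988160
Parallel (C, D, and E): 1 − (1 − 0.759572)(1 − 0.970446)(1 − 0.780750) = 0.998442
Series ([0.988160] and [0.998442]): 0.988160 × 0.998442 = 0.9866

0.9866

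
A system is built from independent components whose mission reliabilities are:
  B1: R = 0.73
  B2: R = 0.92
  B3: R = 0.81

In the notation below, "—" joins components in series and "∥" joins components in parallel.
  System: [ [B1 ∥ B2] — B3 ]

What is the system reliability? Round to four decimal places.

0.7925

Parallel (B1 and B2): 1 − (1 − 0.730000)(1 − 0.920000) = 0.978400
Series ([0.978400] and B3): 0.978400 × 0.810000 = 0.7925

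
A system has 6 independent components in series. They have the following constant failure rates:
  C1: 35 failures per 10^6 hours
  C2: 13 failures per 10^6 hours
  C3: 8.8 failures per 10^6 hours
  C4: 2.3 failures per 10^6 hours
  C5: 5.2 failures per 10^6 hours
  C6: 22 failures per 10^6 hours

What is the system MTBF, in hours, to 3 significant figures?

Series of exponential components: λ_sys = Σ λ_i
λ_sys = 0.000035 + 0.000013 + 0.0000088 + 0.0000023 + 0.0000052 + 0.000022 = 8.6300e-05 /h
MTBF = 1 / λ_sys = 11600 h

11600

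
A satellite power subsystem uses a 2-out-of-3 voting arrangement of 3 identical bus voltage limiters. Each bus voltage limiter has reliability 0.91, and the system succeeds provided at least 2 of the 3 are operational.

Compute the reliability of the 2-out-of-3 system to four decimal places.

R = Σ_{i=2}^{3} C(3,i) p^i (1−p)^{3−i} with p = 0.91
C(3,2)·0.91^2·0.09^1 = 0.223587
C(3,3)·0.91^3·0.09^0 = 0.753571
Sum = 0.9772

0.9772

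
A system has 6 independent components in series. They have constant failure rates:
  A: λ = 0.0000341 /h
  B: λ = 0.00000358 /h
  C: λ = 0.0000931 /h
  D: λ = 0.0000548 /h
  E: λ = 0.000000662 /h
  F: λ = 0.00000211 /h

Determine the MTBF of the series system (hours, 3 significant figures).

5310

Series of exponential components: λ_sys = Σ λ_i
λ_sys = 0.0000341 + 0.00000358 + 0.0000931 + 0.0000548 + 0.000000662 + 0.00000211 = 1.8835e-04 /h
MTBF = 1 / λ_sys = 5310 h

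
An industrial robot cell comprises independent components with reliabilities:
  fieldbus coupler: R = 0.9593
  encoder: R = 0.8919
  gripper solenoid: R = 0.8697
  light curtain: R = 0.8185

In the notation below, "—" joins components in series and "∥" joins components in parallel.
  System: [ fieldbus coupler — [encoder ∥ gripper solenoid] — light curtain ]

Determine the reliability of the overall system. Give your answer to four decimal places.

Parallel (encoder and gripper solenoid): 1 − (1 − 0.891900)(1 − 0.869700) = 0.985915
Series (fieldbus coupler, [0.985915], and light curtain): 0.959300 × 0.985915 × 0.818500 = 0.7741

0.7741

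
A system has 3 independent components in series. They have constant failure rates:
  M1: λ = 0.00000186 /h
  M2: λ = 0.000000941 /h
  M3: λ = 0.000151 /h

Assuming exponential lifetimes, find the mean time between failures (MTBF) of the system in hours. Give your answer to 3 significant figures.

6500

Series of exponential components: λ_sys = Σ λ_i
λ_sys = 0.00000186 + 0.000000941 + 0.000151 = 1.5380e-04 /h
MTBF = 1 / λ_sys = 6500 h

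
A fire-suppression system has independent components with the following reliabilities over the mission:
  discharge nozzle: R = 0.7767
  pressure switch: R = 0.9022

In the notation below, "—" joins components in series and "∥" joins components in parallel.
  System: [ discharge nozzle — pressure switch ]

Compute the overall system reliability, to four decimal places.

0.7007

Series (discharge nozzle and pressure switch): 0.776700 × 0.902200 = 0.7007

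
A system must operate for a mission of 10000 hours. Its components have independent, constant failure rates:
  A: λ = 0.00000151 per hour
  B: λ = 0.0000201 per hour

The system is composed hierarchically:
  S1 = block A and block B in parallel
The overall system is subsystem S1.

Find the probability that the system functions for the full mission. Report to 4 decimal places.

R(A) = exp(−0.00000151 × 10000) = 0.985013
R(B) = exp(−0.0000201 × 10000) = 0.817912
Parallel (A and B): 1 − (1 − 0.985013)(1 − 0.817912) = 0.9973

0.9973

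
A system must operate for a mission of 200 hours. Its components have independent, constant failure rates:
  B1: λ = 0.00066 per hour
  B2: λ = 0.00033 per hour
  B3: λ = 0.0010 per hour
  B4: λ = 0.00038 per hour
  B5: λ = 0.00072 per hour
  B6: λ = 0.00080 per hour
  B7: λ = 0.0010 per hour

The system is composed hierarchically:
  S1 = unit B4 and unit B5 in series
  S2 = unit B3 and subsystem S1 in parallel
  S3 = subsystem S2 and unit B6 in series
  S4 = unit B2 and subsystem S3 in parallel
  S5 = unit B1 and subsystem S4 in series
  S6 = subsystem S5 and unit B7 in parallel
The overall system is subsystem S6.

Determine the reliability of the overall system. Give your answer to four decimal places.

R(B1) = exp(−0.00066 × 200) = 0.876341
R(B2) = exp(−0.00033 × 200) = 0.936131
R(B3) = exp(−0.0010 × 200) = 0.818731
R(B4) = exp(−0.00038 × 200) = 0.926816
R(B5) = exp(−0.00072 × 200) = 0.865888
R(B6) = exp(−0.00080 × 200) = 0.852144
R(B7) = exp(−0.0010 × 200) = 0.818731
Series (B4 and B5): 0.926816 × 0.865888 = 0.802519
Parallel (B3 and [0.802519]): 1 − (1 − 0.818731)(1 − 0.802519) = 0.964203
Series ([0.964203] and B6): 0.964203 × 0.852144 = 0.821640
Parallel (B2 and [0.821640]): 1 − (1 − 0.936131)(1 − 0.821640) = 0.988608
Series (B1 and [0.988608]): 0.876341 × 0.988608 = 0.866358
Parallel ([0.866358] and B7): 1 − (1 − 0.866358)(1 − 0.818731) = 0.9758

0.9758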